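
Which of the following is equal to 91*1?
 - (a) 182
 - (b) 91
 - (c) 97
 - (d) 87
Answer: b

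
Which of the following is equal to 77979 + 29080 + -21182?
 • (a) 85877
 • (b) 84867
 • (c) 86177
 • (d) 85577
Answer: a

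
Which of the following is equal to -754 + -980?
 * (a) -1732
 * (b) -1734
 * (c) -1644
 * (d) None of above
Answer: b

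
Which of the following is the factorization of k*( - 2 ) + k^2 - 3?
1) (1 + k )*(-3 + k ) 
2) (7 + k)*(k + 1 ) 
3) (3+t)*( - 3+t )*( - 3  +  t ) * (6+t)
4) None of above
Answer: 1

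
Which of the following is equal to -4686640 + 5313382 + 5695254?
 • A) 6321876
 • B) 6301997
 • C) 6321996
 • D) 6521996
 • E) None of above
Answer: C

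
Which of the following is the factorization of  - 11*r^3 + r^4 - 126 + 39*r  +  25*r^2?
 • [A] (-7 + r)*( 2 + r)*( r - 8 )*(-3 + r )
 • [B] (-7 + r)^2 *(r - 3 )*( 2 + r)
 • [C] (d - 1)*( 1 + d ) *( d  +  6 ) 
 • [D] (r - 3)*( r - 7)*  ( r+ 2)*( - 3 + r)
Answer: D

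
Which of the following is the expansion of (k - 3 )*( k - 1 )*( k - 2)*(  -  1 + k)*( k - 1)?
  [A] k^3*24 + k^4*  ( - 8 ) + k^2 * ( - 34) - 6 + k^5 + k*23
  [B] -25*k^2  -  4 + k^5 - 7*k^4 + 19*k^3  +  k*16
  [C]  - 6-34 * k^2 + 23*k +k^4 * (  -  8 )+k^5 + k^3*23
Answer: A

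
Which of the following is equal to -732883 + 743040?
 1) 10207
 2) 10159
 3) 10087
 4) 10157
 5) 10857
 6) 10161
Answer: 4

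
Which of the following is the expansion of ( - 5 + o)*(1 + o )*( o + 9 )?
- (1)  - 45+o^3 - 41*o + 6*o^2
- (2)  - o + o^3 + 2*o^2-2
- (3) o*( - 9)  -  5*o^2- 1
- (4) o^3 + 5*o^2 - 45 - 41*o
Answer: 4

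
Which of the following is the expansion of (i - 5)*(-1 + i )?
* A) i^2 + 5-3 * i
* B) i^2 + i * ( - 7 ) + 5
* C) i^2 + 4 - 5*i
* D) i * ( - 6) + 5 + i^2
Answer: D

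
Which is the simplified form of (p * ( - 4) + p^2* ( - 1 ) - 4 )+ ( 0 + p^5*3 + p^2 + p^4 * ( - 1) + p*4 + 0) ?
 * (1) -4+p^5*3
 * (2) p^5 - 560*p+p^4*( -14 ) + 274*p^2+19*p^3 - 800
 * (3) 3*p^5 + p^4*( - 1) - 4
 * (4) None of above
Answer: 3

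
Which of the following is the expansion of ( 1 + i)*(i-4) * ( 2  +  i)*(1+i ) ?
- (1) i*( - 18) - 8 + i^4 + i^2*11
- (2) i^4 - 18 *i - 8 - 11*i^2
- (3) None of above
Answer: 2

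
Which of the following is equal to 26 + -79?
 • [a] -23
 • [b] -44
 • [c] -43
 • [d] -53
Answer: d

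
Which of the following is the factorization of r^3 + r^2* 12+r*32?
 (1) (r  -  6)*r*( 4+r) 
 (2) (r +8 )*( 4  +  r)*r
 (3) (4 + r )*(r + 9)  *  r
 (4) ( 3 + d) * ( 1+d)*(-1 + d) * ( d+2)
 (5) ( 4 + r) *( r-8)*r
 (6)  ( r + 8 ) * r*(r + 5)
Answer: 2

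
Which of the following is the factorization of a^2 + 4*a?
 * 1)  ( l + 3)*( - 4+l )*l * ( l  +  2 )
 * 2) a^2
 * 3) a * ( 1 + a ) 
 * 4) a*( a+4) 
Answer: 4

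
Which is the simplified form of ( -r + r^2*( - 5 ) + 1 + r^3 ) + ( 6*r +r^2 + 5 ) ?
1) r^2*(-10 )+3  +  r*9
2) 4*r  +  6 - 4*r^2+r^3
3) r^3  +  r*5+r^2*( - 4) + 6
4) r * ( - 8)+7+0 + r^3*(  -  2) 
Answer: 3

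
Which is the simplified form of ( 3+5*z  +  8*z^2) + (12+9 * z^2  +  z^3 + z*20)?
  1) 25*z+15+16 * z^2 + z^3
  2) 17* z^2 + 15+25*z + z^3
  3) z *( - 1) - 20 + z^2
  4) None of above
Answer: 2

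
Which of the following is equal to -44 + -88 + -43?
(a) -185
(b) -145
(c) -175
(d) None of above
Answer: c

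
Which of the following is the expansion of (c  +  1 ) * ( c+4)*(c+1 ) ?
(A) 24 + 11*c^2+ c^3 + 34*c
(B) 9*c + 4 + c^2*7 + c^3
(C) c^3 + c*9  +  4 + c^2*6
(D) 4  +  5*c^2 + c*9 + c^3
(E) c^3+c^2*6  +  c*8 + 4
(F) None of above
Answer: C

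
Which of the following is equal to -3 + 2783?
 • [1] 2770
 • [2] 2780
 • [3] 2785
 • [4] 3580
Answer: 2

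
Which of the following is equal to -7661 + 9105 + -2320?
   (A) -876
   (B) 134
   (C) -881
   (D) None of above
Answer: A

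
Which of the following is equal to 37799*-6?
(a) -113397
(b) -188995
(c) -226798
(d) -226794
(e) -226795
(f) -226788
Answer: d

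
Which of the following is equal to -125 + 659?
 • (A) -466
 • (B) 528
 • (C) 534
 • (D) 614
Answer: C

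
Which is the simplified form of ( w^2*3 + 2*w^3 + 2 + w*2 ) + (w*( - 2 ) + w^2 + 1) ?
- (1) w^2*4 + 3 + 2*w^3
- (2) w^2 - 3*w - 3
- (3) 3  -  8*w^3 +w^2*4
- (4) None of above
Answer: 1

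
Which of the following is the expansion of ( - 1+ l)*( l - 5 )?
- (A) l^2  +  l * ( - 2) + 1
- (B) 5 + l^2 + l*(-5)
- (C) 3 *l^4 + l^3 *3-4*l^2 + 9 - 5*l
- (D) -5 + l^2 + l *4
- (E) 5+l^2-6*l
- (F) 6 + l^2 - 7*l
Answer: E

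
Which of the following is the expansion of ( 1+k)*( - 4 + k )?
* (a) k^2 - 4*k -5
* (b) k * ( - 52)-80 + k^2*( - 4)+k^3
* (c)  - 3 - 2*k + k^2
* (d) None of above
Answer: d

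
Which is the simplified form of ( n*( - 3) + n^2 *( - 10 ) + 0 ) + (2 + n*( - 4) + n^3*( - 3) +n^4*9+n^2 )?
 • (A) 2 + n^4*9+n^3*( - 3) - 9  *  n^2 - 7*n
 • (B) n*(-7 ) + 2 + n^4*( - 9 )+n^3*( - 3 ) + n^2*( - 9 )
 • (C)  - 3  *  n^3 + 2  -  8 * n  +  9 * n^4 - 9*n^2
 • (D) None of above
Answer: A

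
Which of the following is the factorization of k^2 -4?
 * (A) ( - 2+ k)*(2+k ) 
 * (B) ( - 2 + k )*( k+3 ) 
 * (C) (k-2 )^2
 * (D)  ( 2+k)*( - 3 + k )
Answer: A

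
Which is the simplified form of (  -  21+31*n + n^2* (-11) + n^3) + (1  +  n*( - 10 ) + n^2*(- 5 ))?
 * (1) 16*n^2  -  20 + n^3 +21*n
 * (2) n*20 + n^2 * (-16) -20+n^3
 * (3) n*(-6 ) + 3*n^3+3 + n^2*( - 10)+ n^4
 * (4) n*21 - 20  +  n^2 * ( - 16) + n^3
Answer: 4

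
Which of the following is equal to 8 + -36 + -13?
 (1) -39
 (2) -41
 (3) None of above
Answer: 2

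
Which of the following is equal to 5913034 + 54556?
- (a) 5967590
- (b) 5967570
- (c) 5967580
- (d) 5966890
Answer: a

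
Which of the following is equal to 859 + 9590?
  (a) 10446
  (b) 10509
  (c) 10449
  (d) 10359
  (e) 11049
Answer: c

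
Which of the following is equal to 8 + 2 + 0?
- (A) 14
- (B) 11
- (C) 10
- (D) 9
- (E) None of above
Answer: C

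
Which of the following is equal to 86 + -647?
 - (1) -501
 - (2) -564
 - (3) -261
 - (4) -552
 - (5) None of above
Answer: 5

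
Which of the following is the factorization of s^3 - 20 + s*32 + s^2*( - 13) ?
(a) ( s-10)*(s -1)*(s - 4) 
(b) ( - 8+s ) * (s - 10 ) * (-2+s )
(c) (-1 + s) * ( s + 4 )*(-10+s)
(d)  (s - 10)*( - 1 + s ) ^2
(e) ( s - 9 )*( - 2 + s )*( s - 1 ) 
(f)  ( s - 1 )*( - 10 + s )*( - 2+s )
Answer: f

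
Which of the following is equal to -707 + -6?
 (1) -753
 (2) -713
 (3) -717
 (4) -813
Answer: 2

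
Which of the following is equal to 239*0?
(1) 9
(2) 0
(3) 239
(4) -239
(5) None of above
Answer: 2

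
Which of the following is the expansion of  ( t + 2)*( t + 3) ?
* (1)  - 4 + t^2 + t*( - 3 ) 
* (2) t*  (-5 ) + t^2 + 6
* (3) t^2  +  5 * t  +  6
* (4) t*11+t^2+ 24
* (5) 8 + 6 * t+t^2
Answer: 3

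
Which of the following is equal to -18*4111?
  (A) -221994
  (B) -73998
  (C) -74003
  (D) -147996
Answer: B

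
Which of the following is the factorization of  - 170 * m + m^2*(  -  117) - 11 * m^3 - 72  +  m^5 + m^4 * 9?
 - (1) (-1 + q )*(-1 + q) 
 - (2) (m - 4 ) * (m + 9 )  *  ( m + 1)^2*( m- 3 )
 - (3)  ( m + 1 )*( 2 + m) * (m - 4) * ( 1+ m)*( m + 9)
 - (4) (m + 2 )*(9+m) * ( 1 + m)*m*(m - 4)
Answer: 3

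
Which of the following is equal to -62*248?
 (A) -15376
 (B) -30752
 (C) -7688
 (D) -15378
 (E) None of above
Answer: A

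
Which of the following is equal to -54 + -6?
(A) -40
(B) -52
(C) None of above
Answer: C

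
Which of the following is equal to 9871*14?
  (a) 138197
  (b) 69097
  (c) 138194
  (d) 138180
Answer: c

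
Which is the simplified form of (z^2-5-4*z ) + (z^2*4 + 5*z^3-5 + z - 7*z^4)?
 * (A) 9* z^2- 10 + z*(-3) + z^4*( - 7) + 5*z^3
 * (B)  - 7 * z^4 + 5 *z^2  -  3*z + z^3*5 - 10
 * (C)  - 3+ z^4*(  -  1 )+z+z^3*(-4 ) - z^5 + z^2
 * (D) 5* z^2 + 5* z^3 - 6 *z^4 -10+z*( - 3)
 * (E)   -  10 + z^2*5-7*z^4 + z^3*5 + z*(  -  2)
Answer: B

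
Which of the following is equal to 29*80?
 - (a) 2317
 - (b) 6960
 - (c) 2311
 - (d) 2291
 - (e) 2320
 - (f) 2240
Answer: e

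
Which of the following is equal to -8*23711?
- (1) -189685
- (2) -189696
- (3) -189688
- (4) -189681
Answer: 3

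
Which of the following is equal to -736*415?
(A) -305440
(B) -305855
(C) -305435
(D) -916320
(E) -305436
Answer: A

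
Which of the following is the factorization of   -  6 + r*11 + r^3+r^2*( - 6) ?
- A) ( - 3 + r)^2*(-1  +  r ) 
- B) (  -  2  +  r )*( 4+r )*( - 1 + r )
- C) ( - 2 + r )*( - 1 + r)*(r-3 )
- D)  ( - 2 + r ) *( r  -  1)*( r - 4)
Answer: C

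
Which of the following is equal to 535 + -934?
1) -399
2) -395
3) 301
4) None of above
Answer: 1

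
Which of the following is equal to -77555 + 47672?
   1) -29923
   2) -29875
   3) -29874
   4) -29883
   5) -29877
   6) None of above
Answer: 4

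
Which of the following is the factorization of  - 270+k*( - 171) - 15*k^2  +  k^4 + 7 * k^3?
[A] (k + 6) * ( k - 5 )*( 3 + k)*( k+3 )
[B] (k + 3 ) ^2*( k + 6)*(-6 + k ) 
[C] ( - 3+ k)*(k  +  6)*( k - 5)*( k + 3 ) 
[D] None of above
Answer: A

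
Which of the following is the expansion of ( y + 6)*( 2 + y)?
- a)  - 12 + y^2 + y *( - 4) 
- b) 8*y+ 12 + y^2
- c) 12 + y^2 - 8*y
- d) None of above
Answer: b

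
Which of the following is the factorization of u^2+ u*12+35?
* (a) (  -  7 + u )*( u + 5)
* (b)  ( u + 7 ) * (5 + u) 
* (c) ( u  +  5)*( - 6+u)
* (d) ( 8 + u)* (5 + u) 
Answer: b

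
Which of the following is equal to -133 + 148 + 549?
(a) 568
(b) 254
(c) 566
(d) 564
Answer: d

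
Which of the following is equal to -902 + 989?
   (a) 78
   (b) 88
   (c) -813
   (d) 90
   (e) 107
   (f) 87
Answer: f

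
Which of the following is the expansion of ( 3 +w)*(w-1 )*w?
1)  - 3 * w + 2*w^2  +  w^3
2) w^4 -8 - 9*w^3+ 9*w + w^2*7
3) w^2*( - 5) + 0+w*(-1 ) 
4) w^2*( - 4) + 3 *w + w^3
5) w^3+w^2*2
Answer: 1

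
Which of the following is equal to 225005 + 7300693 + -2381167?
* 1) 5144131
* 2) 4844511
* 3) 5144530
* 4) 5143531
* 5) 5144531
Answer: 5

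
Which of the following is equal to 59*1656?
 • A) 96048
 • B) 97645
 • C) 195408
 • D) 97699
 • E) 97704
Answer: E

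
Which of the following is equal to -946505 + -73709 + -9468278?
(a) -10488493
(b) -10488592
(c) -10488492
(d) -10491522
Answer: c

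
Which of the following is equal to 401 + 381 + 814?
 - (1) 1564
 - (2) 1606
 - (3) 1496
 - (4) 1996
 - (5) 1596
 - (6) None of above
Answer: 5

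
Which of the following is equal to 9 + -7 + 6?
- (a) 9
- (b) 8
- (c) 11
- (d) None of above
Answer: b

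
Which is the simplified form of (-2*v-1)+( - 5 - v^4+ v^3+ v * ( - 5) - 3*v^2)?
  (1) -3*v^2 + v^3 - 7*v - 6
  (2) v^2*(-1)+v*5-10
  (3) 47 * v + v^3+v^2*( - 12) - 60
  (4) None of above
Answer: 4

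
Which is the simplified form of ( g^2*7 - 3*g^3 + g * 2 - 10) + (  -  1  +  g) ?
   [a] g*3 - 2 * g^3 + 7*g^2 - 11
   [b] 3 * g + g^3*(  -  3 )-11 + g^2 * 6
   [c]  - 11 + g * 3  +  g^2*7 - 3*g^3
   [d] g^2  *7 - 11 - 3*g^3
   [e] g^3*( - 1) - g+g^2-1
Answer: c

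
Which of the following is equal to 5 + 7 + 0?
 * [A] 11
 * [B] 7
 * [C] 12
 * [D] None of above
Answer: C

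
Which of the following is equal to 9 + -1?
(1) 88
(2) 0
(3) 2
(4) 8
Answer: 4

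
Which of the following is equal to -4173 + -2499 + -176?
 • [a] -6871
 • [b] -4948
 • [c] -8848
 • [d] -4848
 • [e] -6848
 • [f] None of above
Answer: e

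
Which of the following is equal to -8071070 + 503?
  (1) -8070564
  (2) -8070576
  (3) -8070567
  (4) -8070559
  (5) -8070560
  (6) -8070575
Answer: 3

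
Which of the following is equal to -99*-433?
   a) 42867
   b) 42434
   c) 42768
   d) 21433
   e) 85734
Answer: a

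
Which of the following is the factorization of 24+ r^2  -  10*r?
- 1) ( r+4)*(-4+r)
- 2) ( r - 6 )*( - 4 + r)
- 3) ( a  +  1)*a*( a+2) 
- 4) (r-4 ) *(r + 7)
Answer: 2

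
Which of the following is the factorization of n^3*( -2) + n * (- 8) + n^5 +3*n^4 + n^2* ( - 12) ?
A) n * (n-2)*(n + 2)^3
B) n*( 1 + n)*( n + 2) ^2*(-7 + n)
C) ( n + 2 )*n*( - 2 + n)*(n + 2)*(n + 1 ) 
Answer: C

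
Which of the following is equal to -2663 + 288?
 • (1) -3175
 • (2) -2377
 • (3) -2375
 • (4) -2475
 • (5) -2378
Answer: 3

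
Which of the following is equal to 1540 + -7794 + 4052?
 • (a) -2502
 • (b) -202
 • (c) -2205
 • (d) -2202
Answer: d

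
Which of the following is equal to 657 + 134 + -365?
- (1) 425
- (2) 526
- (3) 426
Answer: 3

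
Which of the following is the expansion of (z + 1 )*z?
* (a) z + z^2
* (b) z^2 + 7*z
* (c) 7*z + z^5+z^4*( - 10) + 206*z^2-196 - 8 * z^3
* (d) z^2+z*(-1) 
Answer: a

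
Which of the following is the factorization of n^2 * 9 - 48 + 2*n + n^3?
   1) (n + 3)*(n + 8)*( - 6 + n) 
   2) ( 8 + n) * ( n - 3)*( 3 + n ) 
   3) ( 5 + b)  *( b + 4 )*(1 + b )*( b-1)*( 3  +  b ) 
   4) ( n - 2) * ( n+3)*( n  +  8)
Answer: 4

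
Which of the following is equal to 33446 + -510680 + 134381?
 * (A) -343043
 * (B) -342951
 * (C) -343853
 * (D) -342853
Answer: D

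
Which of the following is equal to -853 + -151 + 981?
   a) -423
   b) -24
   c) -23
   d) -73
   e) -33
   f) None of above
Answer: c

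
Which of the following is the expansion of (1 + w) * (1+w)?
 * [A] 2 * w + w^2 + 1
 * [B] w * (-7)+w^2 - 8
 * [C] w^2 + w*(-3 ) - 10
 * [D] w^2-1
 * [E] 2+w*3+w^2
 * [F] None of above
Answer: A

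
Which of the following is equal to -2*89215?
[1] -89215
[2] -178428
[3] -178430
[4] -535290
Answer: 3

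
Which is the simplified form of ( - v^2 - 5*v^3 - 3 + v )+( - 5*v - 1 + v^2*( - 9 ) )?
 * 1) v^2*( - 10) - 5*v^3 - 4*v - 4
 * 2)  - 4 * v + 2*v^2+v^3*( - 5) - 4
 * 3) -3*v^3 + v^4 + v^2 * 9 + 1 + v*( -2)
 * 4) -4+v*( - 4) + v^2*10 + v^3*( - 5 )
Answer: 1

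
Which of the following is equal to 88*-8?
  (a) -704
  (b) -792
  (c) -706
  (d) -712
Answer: a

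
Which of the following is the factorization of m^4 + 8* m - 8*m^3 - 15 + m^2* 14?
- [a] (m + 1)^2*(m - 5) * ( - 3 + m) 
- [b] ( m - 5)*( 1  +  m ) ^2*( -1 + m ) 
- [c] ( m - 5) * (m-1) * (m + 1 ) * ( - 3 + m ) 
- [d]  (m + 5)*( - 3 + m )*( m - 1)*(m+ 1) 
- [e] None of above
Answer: c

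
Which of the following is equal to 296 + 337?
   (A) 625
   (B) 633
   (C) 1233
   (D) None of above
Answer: B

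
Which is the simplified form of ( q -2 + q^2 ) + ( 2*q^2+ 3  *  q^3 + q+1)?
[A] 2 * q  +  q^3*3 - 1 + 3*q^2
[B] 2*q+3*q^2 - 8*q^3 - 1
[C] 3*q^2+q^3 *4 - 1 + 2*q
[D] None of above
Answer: A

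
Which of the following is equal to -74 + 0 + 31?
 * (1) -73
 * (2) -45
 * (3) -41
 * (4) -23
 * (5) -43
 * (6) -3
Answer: 5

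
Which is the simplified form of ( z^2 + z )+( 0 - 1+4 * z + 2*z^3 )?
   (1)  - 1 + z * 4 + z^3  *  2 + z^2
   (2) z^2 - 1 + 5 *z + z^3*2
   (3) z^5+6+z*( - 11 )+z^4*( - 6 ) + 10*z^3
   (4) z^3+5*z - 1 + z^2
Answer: 2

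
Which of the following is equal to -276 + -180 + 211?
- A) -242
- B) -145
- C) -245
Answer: C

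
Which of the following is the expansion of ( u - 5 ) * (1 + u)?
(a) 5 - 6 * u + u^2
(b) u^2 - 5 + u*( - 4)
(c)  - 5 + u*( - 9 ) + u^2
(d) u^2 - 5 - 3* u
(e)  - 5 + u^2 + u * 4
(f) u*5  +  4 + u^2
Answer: b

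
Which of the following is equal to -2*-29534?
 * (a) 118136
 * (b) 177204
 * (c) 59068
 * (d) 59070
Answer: c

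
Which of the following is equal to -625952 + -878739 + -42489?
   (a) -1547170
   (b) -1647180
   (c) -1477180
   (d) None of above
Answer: d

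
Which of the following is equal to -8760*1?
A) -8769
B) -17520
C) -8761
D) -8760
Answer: D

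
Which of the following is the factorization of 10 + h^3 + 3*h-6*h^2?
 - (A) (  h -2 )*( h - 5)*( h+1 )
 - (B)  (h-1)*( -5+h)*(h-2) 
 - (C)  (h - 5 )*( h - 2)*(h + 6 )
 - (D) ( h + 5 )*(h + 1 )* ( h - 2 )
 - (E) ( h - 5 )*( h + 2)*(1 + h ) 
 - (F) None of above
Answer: A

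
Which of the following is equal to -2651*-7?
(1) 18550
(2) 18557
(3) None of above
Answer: 2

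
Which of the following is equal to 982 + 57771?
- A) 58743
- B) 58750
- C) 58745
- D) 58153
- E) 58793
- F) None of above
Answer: F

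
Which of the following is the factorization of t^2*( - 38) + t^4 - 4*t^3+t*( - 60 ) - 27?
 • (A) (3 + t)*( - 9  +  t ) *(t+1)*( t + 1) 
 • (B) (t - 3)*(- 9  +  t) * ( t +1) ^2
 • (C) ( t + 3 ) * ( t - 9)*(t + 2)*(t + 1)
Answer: A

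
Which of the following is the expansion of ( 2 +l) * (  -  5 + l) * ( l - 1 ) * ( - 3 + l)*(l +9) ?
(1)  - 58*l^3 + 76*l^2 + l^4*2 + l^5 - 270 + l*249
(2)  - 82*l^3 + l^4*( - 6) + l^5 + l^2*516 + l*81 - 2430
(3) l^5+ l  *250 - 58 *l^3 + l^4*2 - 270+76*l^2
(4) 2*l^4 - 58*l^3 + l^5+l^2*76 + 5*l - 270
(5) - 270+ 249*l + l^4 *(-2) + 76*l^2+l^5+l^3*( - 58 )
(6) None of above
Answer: 1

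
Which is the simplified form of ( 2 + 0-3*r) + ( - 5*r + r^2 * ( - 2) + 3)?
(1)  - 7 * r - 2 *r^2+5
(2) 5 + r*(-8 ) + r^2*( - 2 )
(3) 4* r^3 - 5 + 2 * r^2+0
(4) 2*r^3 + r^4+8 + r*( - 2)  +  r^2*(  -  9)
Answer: 2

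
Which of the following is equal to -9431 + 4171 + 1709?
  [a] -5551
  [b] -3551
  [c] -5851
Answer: b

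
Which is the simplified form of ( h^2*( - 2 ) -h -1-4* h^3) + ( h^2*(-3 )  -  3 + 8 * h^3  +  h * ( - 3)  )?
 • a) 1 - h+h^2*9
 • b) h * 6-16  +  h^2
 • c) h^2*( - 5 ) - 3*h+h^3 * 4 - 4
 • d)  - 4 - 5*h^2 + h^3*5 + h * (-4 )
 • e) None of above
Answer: e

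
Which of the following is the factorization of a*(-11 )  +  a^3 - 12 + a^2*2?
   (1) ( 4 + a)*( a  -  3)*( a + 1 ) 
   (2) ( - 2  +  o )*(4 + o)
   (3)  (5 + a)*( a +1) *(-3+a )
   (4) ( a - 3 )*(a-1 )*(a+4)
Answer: 1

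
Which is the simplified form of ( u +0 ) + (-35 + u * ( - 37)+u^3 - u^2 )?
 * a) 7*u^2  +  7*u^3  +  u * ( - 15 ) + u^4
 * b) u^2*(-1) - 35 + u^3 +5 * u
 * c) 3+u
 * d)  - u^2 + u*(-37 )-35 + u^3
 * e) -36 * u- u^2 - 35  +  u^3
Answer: e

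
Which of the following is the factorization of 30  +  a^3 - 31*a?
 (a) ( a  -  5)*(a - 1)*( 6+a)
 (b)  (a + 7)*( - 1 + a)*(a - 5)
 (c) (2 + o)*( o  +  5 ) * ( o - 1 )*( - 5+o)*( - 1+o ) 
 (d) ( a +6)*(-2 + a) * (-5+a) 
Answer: a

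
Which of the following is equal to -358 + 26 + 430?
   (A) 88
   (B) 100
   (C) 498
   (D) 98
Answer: D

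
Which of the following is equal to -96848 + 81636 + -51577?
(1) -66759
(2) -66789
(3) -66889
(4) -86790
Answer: 2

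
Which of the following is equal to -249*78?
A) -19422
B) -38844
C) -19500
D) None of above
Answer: A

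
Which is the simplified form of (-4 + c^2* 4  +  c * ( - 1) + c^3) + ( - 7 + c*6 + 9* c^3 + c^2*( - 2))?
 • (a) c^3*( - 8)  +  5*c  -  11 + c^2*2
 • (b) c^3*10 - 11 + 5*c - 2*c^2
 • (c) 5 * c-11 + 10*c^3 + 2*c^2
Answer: c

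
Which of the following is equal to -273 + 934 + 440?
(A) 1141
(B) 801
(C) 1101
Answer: C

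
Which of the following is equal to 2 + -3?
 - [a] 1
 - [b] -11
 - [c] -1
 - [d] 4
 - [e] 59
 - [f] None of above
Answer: c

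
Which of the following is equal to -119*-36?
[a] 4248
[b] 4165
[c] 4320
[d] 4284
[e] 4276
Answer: d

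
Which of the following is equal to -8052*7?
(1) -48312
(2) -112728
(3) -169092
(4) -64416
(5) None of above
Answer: 5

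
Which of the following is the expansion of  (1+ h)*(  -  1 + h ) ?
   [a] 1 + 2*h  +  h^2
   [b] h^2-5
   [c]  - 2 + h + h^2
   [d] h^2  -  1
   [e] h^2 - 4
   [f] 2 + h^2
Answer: d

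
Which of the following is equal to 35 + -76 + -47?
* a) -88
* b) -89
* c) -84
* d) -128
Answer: a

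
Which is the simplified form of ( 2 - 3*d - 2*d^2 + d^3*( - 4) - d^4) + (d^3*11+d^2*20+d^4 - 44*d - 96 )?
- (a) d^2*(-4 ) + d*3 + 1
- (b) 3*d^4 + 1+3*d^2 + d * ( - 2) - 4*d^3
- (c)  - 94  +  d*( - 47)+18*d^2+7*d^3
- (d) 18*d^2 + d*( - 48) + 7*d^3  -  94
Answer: c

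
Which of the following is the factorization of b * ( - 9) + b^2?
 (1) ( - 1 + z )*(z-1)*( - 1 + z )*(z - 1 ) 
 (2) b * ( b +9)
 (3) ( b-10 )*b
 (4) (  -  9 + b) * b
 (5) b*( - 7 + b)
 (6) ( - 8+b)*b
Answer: 4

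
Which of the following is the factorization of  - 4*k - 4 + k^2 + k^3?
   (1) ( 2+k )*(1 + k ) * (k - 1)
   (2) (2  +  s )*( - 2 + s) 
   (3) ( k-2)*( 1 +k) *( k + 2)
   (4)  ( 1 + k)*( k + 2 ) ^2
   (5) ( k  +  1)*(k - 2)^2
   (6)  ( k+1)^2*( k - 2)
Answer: 3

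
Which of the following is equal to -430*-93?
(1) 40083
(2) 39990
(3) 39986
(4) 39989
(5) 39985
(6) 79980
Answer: 2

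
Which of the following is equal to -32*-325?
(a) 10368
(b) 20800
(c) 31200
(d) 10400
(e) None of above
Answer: d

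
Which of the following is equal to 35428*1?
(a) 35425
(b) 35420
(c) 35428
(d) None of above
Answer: c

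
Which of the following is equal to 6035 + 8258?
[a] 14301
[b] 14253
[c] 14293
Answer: c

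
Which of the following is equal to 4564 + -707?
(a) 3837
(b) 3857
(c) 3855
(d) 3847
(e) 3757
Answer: b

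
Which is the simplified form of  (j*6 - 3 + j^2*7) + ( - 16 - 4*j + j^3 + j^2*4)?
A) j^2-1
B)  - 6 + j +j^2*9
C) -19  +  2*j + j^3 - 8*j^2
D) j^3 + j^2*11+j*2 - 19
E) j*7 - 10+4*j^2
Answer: D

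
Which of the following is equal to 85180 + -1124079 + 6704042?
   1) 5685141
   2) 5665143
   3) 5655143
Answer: 2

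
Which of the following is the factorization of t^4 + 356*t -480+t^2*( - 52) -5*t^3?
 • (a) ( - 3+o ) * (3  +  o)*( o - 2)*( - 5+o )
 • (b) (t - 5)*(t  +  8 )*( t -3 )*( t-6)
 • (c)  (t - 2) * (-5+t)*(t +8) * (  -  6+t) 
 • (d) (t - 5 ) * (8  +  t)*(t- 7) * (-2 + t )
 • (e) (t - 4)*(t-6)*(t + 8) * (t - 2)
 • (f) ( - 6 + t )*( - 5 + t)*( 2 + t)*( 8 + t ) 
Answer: c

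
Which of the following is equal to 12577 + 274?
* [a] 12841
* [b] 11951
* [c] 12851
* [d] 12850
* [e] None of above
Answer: c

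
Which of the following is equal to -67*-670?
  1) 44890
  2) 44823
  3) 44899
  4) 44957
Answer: 1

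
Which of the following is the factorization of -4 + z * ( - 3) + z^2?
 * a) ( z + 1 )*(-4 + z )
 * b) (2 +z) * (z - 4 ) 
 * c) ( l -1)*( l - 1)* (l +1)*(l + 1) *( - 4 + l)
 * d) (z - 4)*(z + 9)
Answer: a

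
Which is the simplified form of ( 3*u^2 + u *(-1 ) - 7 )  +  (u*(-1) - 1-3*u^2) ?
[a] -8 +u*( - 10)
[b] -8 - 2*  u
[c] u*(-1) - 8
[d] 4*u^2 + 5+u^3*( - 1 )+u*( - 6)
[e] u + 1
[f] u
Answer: b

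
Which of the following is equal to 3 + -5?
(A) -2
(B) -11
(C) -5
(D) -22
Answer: A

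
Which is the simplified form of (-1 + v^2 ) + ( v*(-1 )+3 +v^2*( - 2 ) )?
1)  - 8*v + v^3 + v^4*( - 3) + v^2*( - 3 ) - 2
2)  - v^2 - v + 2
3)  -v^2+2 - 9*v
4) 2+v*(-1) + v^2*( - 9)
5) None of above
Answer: 2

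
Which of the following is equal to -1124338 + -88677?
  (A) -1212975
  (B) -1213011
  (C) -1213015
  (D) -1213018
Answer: C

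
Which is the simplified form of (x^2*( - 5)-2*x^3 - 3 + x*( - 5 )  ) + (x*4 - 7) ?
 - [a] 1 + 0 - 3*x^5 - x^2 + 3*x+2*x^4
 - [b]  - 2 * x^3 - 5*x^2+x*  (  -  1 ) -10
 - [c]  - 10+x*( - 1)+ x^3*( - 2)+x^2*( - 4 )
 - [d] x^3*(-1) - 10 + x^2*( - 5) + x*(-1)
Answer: b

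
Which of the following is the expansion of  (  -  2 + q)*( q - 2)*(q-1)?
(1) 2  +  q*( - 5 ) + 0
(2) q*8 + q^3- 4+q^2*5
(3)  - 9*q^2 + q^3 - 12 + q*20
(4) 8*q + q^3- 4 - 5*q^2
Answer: 4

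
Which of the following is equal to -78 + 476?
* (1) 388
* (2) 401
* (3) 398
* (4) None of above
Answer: 3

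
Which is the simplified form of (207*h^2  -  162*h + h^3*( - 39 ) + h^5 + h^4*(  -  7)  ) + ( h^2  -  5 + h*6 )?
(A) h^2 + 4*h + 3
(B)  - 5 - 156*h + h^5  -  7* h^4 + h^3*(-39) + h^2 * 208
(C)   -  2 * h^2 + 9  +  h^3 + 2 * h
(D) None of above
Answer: B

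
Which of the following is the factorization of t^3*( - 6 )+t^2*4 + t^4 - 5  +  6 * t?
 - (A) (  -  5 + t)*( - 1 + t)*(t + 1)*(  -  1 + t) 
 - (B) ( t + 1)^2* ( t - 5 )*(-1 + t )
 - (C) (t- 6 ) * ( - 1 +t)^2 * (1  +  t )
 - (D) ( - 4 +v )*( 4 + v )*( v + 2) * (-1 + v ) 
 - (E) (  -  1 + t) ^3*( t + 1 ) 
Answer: A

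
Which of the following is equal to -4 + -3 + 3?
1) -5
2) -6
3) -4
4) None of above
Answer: 3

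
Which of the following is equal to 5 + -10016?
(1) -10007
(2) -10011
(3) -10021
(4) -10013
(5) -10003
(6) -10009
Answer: 2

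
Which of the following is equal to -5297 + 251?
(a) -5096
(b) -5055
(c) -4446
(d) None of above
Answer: d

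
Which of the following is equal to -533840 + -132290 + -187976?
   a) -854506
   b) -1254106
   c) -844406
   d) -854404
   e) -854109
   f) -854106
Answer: f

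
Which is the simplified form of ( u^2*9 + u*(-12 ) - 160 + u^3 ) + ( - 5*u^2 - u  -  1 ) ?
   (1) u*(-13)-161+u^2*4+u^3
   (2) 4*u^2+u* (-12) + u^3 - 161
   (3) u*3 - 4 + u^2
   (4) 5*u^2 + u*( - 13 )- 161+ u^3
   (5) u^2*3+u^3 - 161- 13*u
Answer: 1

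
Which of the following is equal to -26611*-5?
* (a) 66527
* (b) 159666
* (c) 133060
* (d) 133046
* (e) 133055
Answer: e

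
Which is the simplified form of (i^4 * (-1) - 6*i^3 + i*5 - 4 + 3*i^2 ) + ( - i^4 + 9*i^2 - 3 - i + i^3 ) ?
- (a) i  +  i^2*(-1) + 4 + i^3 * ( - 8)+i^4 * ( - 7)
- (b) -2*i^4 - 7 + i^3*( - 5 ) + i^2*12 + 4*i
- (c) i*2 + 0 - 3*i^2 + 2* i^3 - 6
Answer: b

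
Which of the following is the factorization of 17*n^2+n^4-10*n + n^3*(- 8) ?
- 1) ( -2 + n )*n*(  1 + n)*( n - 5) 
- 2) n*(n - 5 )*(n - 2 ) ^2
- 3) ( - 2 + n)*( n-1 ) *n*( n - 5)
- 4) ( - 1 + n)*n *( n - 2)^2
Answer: 3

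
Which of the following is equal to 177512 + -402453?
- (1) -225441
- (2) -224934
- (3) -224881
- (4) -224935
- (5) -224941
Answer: 5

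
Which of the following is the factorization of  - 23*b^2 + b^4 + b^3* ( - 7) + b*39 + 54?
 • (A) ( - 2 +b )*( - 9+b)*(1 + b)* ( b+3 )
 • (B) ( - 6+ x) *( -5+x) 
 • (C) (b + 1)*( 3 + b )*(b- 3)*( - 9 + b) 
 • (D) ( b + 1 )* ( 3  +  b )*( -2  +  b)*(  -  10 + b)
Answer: A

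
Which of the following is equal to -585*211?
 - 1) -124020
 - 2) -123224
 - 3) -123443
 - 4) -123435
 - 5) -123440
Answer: 4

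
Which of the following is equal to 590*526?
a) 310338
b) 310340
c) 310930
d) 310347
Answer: b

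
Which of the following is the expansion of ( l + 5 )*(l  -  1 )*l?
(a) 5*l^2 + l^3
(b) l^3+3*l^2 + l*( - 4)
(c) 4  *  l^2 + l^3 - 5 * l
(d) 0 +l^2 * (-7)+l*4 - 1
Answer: c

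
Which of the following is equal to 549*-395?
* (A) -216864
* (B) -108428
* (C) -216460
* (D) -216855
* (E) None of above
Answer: D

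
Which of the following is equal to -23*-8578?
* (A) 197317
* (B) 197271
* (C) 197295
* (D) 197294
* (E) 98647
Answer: D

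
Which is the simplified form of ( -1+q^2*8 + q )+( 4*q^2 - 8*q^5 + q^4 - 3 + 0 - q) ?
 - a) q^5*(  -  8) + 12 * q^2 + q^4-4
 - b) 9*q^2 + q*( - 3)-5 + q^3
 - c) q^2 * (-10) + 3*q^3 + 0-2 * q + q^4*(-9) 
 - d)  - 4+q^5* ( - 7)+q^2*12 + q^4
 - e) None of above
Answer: a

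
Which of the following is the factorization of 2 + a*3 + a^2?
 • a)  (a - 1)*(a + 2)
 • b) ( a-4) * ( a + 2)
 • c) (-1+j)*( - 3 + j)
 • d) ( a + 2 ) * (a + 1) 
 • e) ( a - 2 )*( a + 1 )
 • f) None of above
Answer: d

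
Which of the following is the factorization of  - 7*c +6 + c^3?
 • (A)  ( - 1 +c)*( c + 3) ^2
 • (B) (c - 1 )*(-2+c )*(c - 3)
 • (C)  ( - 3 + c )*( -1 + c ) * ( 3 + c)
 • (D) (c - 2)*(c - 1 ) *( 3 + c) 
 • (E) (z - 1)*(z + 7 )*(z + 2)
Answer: D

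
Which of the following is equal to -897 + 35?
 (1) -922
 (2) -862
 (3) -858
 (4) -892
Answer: 2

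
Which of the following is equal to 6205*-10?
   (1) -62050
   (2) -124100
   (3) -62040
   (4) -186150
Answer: 1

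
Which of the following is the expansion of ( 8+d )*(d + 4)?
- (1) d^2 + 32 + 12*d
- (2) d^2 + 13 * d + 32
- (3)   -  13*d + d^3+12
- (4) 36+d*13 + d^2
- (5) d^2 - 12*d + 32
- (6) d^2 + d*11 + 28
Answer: 1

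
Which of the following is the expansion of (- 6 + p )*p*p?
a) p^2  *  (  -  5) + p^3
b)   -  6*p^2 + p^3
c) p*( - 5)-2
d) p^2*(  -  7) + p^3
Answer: b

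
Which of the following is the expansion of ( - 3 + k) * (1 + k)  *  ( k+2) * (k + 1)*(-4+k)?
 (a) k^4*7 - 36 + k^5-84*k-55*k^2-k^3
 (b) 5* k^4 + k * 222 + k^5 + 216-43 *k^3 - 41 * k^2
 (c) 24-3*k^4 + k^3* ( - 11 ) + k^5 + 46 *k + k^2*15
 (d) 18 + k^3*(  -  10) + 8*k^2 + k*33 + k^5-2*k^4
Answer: c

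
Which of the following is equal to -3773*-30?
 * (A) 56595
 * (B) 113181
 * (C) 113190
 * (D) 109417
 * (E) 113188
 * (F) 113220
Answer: C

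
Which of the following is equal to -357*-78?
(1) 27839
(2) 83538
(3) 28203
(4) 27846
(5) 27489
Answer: 4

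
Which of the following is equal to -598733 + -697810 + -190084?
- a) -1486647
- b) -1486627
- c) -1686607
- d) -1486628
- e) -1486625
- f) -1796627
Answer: b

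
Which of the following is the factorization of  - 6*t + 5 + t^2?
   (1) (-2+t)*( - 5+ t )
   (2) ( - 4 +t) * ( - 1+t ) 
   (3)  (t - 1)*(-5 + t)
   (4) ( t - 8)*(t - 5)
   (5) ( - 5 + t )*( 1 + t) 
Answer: 3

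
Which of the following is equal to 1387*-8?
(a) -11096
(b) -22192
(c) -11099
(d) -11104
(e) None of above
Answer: a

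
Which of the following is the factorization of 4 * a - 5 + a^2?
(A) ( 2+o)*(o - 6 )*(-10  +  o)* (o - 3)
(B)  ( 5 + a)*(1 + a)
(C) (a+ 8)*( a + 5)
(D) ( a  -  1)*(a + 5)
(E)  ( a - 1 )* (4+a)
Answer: D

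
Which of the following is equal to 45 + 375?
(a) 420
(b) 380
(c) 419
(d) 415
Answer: a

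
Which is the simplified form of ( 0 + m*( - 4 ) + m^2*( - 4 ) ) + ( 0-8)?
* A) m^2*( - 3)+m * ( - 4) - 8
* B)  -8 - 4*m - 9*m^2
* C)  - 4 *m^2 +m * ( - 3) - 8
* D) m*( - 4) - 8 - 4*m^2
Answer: D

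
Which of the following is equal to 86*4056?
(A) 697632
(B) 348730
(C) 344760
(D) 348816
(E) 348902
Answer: D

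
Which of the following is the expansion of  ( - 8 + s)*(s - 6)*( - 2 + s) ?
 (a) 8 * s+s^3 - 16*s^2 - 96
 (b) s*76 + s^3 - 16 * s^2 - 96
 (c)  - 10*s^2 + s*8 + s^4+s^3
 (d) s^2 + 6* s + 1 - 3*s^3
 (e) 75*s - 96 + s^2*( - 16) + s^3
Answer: b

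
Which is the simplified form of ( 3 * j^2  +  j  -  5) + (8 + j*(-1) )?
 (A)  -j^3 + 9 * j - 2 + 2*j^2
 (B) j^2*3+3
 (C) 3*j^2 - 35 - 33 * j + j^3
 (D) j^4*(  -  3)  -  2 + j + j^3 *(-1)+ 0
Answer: B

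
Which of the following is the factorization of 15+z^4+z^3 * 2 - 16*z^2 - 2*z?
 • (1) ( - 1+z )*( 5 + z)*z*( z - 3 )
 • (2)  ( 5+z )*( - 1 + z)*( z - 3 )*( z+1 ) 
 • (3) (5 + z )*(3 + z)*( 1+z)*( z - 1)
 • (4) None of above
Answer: 2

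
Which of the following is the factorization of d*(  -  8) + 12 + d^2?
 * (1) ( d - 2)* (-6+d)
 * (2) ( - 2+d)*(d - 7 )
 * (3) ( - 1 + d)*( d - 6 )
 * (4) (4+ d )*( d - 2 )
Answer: 1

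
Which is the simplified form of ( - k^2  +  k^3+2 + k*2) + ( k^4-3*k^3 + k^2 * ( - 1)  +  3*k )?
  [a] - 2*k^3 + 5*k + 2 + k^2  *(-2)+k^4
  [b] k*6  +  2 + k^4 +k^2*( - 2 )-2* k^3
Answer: a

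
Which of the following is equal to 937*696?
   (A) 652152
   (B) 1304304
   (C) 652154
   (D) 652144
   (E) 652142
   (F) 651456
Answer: A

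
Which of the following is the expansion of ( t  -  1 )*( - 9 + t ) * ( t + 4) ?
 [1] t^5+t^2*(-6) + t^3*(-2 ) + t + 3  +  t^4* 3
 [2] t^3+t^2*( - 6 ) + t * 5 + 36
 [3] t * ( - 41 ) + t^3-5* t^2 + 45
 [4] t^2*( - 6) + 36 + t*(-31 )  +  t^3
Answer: 4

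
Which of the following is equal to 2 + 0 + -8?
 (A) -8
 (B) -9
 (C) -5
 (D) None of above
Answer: D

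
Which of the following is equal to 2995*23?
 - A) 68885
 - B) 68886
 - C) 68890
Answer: A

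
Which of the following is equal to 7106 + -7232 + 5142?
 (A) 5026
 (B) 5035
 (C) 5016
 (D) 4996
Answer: C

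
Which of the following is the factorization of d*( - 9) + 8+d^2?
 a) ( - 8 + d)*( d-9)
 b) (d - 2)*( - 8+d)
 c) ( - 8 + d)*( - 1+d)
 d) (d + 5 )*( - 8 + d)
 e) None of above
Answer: c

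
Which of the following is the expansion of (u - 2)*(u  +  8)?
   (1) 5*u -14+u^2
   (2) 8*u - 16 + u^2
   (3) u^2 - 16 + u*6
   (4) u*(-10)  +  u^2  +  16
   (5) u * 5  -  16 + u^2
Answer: 3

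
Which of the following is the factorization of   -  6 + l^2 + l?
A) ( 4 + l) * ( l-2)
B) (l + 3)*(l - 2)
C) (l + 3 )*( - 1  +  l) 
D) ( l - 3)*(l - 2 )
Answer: B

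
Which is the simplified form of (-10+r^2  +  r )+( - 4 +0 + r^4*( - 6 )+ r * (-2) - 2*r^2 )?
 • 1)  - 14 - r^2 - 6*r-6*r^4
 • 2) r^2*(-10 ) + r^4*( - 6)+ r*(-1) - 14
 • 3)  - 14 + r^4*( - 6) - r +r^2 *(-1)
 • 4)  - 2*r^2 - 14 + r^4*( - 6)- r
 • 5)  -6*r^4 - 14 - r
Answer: 3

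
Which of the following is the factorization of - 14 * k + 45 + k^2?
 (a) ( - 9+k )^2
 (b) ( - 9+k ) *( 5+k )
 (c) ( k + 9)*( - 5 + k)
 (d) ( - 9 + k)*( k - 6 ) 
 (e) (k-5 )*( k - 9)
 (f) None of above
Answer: e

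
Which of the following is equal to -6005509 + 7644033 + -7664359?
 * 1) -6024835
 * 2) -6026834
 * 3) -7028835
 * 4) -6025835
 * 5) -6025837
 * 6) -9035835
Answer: 4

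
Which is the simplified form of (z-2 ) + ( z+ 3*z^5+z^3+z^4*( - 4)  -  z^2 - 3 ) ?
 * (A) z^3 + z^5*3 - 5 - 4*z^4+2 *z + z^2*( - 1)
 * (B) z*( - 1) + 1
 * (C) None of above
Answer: A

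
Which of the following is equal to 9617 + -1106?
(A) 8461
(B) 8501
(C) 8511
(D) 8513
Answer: C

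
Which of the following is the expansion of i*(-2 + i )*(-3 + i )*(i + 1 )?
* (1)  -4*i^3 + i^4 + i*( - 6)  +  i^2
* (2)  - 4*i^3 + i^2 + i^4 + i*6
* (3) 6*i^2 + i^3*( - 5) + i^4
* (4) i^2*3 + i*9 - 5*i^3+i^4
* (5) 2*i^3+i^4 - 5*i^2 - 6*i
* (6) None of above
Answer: 2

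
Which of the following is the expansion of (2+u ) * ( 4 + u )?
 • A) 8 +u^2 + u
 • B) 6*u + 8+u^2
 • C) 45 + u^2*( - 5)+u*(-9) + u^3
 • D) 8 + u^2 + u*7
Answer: B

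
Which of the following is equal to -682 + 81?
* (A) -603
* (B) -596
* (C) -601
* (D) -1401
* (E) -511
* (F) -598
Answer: C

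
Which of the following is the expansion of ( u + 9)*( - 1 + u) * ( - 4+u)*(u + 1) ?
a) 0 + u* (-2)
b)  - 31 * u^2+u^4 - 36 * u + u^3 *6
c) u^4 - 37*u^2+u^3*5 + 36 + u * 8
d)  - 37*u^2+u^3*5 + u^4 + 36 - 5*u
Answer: d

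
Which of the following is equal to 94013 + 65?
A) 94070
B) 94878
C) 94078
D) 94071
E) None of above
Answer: C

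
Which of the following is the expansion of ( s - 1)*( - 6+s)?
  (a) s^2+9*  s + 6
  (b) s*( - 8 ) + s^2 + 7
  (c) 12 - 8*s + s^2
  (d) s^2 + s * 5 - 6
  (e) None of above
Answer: e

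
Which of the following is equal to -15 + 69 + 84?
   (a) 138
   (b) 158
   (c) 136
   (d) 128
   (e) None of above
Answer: a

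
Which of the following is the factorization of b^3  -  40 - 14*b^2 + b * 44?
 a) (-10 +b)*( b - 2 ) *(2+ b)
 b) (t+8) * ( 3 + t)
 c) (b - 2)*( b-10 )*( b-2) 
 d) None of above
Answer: c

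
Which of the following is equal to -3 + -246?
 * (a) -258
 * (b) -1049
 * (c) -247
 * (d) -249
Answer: d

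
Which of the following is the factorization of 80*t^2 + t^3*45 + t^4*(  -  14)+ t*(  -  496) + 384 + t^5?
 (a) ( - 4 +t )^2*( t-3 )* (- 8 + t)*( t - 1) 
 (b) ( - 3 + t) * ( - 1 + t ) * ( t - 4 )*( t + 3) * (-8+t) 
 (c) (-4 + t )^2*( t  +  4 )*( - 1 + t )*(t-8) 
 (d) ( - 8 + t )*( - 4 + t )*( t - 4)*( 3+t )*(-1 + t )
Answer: d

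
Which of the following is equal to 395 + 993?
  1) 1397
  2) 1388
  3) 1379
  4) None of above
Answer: 2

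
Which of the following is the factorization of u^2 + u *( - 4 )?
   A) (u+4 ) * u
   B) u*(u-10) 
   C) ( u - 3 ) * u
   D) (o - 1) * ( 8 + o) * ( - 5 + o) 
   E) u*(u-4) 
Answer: E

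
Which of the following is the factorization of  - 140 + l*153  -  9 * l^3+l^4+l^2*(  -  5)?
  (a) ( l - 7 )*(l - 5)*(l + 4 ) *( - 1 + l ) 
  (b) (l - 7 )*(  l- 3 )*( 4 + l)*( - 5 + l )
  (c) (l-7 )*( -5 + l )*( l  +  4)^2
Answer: a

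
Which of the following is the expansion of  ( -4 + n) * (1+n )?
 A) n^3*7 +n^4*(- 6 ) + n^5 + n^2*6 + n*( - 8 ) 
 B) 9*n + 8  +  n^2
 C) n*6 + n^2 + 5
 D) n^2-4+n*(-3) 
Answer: D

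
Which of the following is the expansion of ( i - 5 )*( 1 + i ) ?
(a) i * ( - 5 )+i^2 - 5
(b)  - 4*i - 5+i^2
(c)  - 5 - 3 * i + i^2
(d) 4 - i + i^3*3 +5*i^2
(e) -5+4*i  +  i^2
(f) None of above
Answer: b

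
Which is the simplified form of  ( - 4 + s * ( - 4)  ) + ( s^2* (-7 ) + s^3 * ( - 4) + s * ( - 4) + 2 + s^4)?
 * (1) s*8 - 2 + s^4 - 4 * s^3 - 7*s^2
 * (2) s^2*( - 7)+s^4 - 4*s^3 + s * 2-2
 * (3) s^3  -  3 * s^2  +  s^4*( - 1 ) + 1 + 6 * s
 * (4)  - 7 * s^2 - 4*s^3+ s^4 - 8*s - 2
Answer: 4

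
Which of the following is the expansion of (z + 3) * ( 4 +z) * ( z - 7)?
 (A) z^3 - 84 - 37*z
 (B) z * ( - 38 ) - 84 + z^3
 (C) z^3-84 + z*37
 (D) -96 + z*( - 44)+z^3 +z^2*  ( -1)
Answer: A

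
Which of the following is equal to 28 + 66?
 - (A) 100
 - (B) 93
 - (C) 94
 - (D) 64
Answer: C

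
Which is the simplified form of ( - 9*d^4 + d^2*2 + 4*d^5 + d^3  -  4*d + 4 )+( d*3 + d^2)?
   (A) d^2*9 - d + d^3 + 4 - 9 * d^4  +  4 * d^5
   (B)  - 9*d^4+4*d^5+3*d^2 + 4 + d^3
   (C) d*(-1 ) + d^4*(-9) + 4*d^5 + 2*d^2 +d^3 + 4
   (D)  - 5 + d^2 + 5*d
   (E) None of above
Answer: E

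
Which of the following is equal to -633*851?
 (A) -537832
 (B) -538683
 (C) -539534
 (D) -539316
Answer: B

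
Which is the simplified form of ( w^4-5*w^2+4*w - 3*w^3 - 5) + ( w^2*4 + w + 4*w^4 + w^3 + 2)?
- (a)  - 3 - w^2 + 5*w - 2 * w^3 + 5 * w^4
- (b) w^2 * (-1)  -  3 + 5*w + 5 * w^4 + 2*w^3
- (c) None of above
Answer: a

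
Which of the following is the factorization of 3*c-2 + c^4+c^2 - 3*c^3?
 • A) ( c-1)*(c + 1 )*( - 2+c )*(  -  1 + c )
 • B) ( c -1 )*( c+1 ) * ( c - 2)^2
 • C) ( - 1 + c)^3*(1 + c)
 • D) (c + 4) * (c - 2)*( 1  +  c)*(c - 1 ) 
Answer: A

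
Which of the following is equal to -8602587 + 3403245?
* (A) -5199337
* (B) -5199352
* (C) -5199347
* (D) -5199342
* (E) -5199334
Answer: D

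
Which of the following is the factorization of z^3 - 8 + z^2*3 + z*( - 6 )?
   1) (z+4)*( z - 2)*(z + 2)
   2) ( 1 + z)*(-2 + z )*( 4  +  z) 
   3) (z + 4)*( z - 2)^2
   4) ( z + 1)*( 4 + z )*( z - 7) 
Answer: 2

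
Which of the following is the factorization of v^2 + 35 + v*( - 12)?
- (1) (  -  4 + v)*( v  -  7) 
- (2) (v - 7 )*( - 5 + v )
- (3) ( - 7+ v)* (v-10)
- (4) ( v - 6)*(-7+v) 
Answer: 2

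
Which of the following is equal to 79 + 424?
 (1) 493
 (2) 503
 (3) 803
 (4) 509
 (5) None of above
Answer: 2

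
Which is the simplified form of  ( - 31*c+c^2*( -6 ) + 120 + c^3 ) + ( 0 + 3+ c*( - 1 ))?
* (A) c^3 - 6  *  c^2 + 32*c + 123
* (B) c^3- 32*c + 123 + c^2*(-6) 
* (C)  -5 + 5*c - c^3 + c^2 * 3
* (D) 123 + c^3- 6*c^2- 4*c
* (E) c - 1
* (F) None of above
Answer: B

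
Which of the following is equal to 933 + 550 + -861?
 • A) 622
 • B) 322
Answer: A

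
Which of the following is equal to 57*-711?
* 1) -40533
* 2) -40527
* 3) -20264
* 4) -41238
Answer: 2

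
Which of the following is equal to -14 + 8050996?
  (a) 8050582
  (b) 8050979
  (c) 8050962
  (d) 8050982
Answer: d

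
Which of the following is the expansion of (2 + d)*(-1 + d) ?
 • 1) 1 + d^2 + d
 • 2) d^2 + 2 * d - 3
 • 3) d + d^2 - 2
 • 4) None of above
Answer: 3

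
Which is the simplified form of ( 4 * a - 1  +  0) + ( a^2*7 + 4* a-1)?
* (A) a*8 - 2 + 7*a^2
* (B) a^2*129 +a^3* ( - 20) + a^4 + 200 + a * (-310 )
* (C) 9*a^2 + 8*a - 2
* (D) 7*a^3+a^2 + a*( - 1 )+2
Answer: A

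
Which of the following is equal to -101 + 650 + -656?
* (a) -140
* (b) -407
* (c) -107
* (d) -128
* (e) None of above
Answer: c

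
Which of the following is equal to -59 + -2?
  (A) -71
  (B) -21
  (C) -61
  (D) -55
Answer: C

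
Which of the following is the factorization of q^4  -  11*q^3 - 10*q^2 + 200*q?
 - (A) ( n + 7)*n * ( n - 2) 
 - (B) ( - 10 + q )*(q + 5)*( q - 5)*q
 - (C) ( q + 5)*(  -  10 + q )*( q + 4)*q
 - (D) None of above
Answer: D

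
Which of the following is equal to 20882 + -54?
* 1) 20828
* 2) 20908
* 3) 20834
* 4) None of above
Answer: 1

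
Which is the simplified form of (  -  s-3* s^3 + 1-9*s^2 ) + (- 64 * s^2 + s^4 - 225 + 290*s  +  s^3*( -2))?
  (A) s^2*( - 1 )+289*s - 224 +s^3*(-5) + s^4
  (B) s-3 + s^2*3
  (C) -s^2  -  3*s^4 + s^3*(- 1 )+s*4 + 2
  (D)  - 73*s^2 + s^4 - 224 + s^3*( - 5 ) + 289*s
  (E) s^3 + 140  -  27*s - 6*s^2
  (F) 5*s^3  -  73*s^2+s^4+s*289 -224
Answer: D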